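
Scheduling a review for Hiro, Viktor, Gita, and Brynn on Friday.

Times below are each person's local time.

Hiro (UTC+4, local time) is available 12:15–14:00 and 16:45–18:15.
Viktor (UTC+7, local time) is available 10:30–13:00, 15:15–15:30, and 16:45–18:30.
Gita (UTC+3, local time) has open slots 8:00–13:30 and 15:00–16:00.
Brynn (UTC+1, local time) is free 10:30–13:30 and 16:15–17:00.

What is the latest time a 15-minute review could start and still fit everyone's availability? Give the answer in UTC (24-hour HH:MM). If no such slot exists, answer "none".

Hiro → UTC: 08:15–10:00, 12:45–14:15.
Viktor → UTC: 03:30–06:00, 08:15–08:30, 09:45–11:30.
Gita → UTC: 05:00–10:30, 12:00–13:00.
Brynn → UTC: 09:30–12:30, 15:15–16:00.
Hiro ∩ Viktor: 08:15–08:30, 09:45–10:00.
Hiro ∩ Viktor ∩ Gita: 08:15–08:30, 09:45–10:00.
Hiro ∩ Viktor ∩ Gita ∩ Brynn: 09:45–10:00.
Windows ≥ 15 min: 09:45–10:00.
Latest start in the last window 09:45–10:00 is 10:00 − 15 min = 09:45.

09:45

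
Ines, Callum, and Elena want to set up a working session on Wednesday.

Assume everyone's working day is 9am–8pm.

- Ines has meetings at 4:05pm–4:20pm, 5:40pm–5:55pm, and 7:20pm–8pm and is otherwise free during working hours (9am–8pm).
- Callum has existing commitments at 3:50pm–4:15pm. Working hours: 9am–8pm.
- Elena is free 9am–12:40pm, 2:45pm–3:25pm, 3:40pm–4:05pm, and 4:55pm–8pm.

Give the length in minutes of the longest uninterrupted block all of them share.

Ines free within 09:00–20:00: 09:00–16:05, 16:20–17:40, 17:55–19:20.
Callum free within 09:00–20:00: 09:00–15:50, 16:15–20:00.
Ines ∩ Callum: 09:00–15:50, 16:20–17:40, 17:55–19:20.
Ines ∩ Callum ∩ Elena: 09:00–12:40, 14:45–15:25, 15:40–15:50, 16:55–17:40, 17:55–19:20.
Common window lengths: 220, 40, 10, 45, 85 min; longest is 220.

220 minutes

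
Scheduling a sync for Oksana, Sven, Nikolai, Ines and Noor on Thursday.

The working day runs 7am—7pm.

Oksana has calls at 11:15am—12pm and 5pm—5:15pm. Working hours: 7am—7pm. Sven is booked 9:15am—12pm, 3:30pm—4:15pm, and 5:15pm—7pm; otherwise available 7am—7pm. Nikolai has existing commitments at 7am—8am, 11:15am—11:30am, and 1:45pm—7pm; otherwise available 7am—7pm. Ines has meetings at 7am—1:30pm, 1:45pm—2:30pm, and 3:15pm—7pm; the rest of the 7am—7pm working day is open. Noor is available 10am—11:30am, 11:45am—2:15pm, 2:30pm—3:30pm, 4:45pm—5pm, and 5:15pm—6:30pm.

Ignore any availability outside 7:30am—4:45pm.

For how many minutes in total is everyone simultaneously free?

15 minutes

Oksana free within 07:00–19:00: 07:00–11:15, 12:00–17:00, 17:15–19:00.
Sven free within 07:00–19:00: 07:00–09:15, 12:00–15:30, 16:15–17:15.
Nikolai free within 07:00–19:00: 08:00–11:15, 11:30–13:45.
Ines free within 07:00–19:00: 13:30–13:45, 14:30–15:15.
Oksana ∩ Sven: 07:00–09:15, 12:00–15:30, 16:15–17:00.
Oksana ∩ Sven ∩ Nikolai: 08:00–09:15, 12:00–13:45.
Oksana ∩ Sven ∩ Nikolai ∩ Ines: 13:30–13:45.
Oksana ∩ Sven ∩ Nikolai ∩ Ines ∩ Noor: 13:30–13:45.
Restricted to 07:30–16:45: 13:30–13:45.
Total common minutes: 15.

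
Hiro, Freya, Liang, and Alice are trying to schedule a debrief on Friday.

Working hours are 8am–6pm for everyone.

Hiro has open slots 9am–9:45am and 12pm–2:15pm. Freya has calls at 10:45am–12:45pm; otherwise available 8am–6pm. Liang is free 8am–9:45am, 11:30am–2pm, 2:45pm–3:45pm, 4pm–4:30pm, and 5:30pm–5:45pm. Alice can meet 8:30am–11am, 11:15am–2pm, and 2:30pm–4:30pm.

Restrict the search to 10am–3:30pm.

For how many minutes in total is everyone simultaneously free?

75 minutes

Freya free within 08:00–18:00: 08:00–10:45, 12:45–18:00.
Hiro ∩ Freya: 09:00–09:45, 12:45–14:15.
Hiro ∩ Freya ∩ Liang: 09:00–09:45, 12:45–14:00.
Hiro ∩ Freya ∩ Liang ∩ Alice: 09:00–09:45, 12:45–14:00.
Restricted to 10:00–15:30: 12:45–14:00.
Total common minutes: 75.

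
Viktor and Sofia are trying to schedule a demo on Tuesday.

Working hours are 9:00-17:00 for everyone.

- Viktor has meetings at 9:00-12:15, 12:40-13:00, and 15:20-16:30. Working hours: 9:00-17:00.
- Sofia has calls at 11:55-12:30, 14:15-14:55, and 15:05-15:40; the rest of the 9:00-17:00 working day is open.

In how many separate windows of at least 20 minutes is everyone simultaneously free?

Viktor free within 09:00–17:00: 12:15–12:40, 13:00–15:20, 16:30–17:00.
Sofia free within 09:00–17:00: 09:00–11:55, 12:30–14:15, 14:55–15:05, 15:40–17:00.
Viktor ∩ Sofia: 12:30–12:40, 13:00–14:15, 14:55–15:05, 16:30–17:00.
Windows ≥ 20 min: 13:00–14:15, 16:30–17:00.
That's 2 windows.

2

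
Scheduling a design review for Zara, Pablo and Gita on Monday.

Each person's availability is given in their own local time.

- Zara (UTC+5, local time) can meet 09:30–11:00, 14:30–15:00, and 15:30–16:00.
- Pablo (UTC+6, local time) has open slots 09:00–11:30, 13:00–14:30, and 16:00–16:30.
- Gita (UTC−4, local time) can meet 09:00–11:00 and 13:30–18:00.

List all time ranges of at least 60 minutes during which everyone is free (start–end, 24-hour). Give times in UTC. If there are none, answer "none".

none

Zara → UTC: 04:30–06:00, 09:30–10:00, 10:30–11:00.
Pablo → UTC: 03:00–05:30, 07:00–08:30, 10:00–10:30.
Gita → UTC: 13:00–15:00, 17:30–22:00.
Zara ∩ Pablo: 04:30–05:30.
Zara ∩ Pablo ∩ Gita: (none).
Windows ≥ 60 min: (none).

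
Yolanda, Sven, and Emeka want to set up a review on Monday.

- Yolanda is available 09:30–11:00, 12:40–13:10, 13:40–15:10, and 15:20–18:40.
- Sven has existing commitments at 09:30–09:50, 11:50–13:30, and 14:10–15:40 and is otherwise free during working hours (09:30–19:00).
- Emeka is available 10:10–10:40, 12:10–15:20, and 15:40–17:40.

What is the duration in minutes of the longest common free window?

Sven free within 09:30–19:00: 09:50–11:50, 13:30–14:10, 15:40–19:00.
Yolanda ∩ Sven: 09:50–11:00, 13:40–14:10, 15:40–18:40.
Yolanda ∩ Sven ∩ Emeka: 10:10–10:40, 13:40–14:10, 15:40–17:40.
Common window lengths: 30, 30, 120 min; longest is 120.

120 minutes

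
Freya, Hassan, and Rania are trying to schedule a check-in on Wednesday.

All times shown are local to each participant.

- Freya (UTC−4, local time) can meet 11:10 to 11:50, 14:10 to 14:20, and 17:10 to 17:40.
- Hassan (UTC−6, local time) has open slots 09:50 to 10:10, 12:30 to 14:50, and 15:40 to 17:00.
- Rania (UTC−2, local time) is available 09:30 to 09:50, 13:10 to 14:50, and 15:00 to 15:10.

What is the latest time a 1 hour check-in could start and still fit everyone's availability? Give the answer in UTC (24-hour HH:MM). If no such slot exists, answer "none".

Freya → UTC: 15:10–15:50, 18:10–18:20, 21:10–21:40.
Hassan → UTC: 15:50–16:10, 18:30–20:50, 21:40–23:00.
Rania → UTC: 11:30–11:50, 15:10–16:50, 17:00–17:10.
Freya ∩ Hassan: (none).
Freya ∩ Hassan ∩ Rania: (none).
Windows ≥ 60 min: (none).

none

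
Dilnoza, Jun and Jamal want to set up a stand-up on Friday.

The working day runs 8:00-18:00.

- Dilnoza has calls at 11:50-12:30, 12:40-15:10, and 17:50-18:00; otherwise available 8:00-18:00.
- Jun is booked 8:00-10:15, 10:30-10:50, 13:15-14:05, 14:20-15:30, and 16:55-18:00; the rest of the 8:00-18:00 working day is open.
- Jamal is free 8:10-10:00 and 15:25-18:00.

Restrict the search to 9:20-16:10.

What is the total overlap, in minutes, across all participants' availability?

40 minutes

Dilnoza free within 08:00–18:00: 08:00–11:50, 12:30–12:40, 15:10–17:50.
Jun free within 08:00–18:00: 10:15–10:30, 10:50–13:15, 14:05–14:20, 15:30–16:55.
Dilnoza ∩ Jun: 10:15–10:30, 10:50–11:50, 12:30–12:40, 15:30–16:55.
Dilnoza ∩ Jun ∩ Jamal: 15:30–16:55.
Restricted to 09:20–16:10: 15:30–16:10.
Total common minutes: 40.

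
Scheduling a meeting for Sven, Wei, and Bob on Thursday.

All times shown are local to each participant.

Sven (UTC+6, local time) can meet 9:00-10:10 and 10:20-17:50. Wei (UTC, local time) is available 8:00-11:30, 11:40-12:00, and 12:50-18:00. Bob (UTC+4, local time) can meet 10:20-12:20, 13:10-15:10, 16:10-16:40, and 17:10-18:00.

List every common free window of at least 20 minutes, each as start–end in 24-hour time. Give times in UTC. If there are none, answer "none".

Sven → UTC: 03:00–04:10, 04:20–11:50.
Wei → UTC: 08:00–11:30, 11:40–12:00, 12:50–18:00.
Bob → UTC: 06:20–08:20, 09:10–11:10, 12:10–12:40, 13:10–14:00.
Sven ∩ Wei: 08:00–11:30, 11:40–11:50.
Sven ∩ Wei ∩ Bob: 08:00–08:20, 09:10–11:10.
Windows ≥ 20 min: 08:00–08:20, 09:10–11:10.

08:00–08:20, 09:10–11:10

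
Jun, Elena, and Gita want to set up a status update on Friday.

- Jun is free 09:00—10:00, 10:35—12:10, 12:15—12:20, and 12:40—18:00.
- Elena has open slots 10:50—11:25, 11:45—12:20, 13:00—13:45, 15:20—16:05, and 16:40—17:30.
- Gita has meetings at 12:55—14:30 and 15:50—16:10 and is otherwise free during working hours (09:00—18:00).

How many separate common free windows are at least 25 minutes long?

Gita free within 09:00–18:00: 09:00–12:55, 14:30–15:50, 16:10–18:00.
Jun ∩ Elena: 10:50–11:25, 11:45–12:10, 12:15–12:20, 13:00–13:45, 15:20–16:05, 16:40–17:30.
Jun ∩ Elena ∩ Gita: 10:50–11:25, 11:45–12:10, 12:15–12:20, 15:20–15:50, 16:40–17:30.
Windows ≥ 25 min: 10:50–11:25, 11:45–12:10, 15:20–15:50, 16:40–17:30.
That's 4 windows.

4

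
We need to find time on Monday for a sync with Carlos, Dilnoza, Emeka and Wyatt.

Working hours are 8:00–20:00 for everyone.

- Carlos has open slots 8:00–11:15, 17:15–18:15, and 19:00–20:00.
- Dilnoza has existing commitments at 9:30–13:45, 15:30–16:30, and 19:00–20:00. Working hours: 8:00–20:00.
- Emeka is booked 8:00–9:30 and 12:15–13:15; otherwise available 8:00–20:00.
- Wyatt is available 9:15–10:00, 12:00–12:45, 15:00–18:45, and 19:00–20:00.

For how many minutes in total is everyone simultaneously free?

Dilnoza free within 08:00–20:00: 08:00–09:30, 13:45–15:30, 16:30–19:00.
Emeka free within 08:00–20:00: 09:30–12:15, 13:15–20:00.
Carlos ∩ Dilnoza: 08:00–09:30, 17:15–18:15.
Carlos ∩ Dilnoza ∩ Emeka: 17:15–18:15.
Carlos ∩ Dilnoza ∩ Emeka ∩ Wyatt: 17:15–18:15.
Total common minutes: 60.

60 minutes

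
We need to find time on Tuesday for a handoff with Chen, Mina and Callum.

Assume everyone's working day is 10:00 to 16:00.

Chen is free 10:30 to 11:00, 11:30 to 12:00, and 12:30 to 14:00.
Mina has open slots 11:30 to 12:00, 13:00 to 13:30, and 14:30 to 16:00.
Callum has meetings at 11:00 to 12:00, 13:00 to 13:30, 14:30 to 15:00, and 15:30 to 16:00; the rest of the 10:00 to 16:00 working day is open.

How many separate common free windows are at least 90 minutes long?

Callum free within 10:00–16:00: 10:00–11:00, 12:00–13:00, 13:30–14:30, 15:00–15:30.
Chen ∩ Mina: 11:30–12:00, 13:00–13:30.
Chen ∩ Mina ∩ Callum: (none).
Windows ≥ 90 min: (none).
That's 0 windows.

0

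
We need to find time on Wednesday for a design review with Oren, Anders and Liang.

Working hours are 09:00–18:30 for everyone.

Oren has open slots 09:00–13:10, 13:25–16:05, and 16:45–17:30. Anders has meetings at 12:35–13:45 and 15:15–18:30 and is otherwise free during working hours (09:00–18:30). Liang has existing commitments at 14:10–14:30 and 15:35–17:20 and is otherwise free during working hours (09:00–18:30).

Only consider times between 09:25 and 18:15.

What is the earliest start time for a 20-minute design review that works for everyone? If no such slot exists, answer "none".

09:25

Anders free within 09:00–18:30: 09:00–12:35, 13:45–15:15.
Liang free within 09:00–18:30: 09:00–14:10, 14:30–15:35, 17:20–18:30.
Oren ∩ Anders: 09:00–12:35, 13:45–15:15.
Oren ∩ Anders ∩ Liang: 09:00–12:35, 13:45–14:10, 14:30–15:15.
Restricted to 09:25–18:15: 09:25–12:35, 13:45–14:10, 14:30–15:15.
Windows ≥ 20 min: 09:25–12:35, 13:45–14:10, 14:30–15:15.
Earliest such window starts at 09:25.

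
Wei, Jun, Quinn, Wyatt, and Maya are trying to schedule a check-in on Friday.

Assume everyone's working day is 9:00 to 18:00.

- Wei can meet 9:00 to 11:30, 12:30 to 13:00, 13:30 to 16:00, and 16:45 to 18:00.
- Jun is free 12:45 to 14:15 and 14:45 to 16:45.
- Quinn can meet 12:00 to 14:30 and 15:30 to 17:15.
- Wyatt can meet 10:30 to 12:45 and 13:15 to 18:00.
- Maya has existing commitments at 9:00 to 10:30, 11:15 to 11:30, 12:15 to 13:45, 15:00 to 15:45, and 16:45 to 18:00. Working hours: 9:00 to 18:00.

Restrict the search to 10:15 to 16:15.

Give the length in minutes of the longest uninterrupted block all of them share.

Maya free within 09:00–18:00: 10:30–11:15, 11:30–12:15, 13:45–15:00, 15:45–16:45.
Wei ∩ Jun: 12:45–13:00, 13:30–14:15, 14:45–16:00.
Wei ∩ Jun ∩ Quinn: 12:45–13:00, 13:30–14:15, 15:30–16:00.
Wei ∩ Jun ∩ Quinn ∩ Wyatt: 13:30–14:15, 15:30–16:00.
Wei ∩ Jun ∩ Quinn ∩ Wyatt ∩ Maya: 13:45–14:15, 15:45–16:00.
Restricted to 10:15–16:15: 13:45–14:15, 15:45–16:00.
Common window lengths: 30, 15 min; longest is 30.

30 minutes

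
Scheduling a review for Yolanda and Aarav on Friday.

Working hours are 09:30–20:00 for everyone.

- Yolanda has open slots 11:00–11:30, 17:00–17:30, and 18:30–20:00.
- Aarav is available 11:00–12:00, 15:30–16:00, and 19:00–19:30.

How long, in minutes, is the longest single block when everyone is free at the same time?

Yolanda ∩ Aarav: 11:00–11:30, 19:00–19:30.
Common window lengths: 30, 30 min; longest is 30.

30 minutes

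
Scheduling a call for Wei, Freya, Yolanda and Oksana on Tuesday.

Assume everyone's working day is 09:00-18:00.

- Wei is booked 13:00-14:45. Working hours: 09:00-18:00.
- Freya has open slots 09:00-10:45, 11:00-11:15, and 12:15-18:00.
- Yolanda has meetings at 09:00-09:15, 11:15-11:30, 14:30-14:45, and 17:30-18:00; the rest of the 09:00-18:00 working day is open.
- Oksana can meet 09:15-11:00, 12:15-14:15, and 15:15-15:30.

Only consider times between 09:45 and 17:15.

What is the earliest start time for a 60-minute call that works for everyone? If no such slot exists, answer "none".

09:45

Wei free within 09:00–18:00: 09:00–13:00, 14:45–18:00.
Yolanda free within 09:00–18:00: 09:15–11:15, 11:30–14:30, 14:45–17:30.
Wei ∩ Freya: 09:00–10:45, 11:00–11:15, 12:15–13:00, 14:45–18:00.
Wei ∩ Freya ∩ Yolanda: 09:15–10:45, 11:00–11:15, 12:15–13:00, 14:45–17:30.
Wei ∩ Freya ∩ Yolanda ∩ Oksana: 09:15–10:45, 12:15–13:00, 15:15–15:30.
Restricted to 09:45–17:15: 09:45–10:45, 12:15–13:00, 15:15–15:30.
Windows ≥ 60 min: 09:45–10:45.
Earliest such window starts at 09:45.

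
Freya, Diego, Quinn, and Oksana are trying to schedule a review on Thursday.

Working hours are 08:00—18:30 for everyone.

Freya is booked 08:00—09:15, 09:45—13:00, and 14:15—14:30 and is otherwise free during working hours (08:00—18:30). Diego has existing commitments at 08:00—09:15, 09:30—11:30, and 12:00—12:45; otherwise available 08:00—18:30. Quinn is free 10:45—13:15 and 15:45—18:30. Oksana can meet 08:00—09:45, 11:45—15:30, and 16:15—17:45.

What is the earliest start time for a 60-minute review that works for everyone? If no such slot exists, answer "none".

Freya free within 08:00–18:30: 09:15–09:45, 13:00–14:15, 14:30–18:30.
Diego free within 08:00–18:30: 09:15–09:30, 11:30–12:00, 12:45–18:30.
Freya ∩ Diego: 09:15–09:30, 13:00–14:15, 14:30–18:30.
Freya ∩ Diego ∩ Quinn: 13:00–13:15, 15:45–18:30.
Freya ∩ Diego ∩ Quinn ∩ Oksana: 13:00–13:15, 16:15–17:45.
Windows ≥ 60 min: 16:15–17:45.
Earliest such window starts at 16:15.

16:15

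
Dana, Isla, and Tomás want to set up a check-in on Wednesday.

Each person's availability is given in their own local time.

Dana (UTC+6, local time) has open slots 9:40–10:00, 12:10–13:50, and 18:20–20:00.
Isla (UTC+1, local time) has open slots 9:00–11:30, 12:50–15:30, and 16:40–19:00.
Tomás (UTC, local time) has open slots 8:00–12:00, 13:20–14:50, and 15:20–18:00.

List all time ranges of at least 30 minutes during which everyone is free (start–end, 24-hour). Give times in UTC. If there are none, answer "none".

Dana → UTC: 03:40–04:00, 06:10–07:50, 12:20–14:00.
Isla → UTC: 08:00–10:30, 11:50–14:30, 15:40–18:00.
Tomás → UTC: 08:00–12:00, 13:20–14:50, 15:20–18:00.
Dana ∩ Isla: 12:20–14:00.
Dana ∩ Isla ∩ Tomás: 13:20–14:00.
Windows ≥ 30 min: 13:20–14:00.

13:20–14:00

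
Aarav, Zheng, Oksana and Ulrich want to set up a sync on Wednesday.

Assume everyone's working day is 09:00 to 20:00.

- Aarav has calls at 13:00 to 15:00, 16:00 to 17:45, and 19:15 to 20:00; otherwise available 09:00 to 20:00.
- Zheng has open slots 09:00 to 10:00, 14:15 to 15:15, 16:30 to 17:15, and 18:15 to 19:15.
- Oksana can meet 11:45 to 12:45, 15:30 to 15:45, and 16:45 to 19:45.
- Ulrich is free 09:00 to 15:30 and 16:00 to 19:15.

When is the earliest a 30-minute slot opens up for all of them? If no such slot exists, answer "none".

Aarav free within 09:00–20:00: 09:00–13:00, 15:00–16:00, 17:45–19:15.
Aarav ∩ Zheng: 09:00–10:00, 15:00–15:15, 18:15–19:15.
Aarav ∩ Zheng ∩ Oksana: 18:15–19:15.
Aarav ∩ Zheng ∩ Oksana ∩ Ulrich: 18:15–19:15.
Windows ≥ 30 min: 18:15–19:15.
Earliest such window starts at 18:15.

18:15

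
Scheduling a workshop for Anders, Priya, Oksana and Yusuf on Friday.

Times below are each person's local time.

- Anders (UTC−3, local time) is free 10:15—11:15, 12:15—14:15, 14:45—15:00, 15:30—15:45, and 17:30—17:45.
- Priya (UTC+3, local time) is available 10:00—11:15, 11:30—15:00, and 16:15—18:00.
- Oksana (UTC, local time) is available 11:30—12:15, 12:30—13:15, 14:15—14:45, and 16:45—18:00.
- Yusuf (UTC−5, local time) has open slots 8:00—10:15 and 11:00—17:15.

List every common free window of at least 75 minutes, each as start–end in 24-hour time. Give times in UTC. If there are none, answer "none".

none

Anders → UTC: 13:15–14:15, 15:15–17:15, 17:45–18:00, 18:30–18:45, 20:30–20:45.
Priya → UTC: 07:00–08:15, 08:30–12:00, 13:15–15:00.
Oksana → UTC: 11:30–12:15, 12:30–13:15, 14:15–14:45, 16:45–18:00.
Yusuf → UTC: 13:00–15:15, 16:00–22:15.
Anders ∩ Priya: 13:15–14:15.
Anders ∩ Priya ∩ Oksana: (none).
Anders ∩ Priya ∩ Oksana ∩ Yusuf: (none).
Windows ≥ 75 min: (none).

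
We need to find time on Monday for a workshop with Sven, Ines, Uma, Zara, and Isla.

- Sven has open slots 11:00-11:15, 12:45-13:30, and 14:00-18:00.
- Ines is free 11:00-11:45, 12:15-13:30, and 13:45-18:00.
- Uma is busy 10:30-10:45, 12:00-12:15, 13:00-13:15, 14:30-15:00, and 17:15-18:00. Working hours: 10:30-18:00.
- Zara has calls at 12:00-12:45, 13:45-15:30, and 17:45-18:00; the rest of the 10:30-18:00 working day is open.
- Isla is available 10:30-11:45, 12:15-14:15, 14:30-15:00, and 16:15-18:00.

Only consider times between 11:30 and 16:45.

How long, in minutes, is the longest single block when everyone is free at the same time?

30 minutes

Uma free within 10:30–18:00: 10:45–12:00, 12:15–13:00, 13:15–14:30, 15:00–17:15.
Zara free within 10:30–18:00: 10:30–12:00, 12:45–13:45, 15:30–17:45.
Sven ∩ Ines: 11:00–11:15, 12:45–13:30, 14:00–18:00.
Sven ∩ Ines ∩ Uma: 11:00–11:15, 12:45–13:00, 13:15–13:30, 14:00–14:30, 15:00–17:15.
Sven ∩ Ines ∩ Uma ∩ Zara: 11:00–11:15, 12:45–13:00, 13:15–13:30, 15:30–17:15.
Sven ∩ Ines ∩ Uma ∩ Zara ∩ Isla: 11:00–11:15, 12:45–13:00, 13:15–13:30, 16:15–17:15.
Restricted to 11:30–16:45: 12:45–13:00, 13:15–13:30, 16:15–16:45.
Common window lengths: 15, 15, 30 min; longest is 30.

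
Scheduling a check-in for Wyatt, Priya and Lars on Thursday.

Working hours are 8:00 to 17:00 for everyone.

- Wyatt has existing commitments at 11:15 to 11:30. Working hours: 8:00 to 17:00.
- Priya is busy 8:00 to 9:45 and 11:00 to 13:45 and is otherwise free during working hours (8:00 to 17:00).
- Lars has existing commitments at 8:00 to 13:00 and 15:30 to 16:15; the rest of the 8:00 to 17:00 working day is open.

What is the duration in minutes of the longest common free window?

Wyatt free within 08:00–17:00: 08:00–11:15, 11:30–17:00.
Priya free within 08:00–17:00: 09:45–11:00, 13:45–17:00.
Lars free within 08:00–17:00: 13:00–15:30, 16:15–17:00.
Wyatt ∩ Priya: 09:45–11:00, 13:45–17:00.
Wyatt ∩ Priya ∩ Lars: 13:45–15:30, 16:15–17:00.
Common window lengths: 105, 45 min; longest is 105.

105 minutes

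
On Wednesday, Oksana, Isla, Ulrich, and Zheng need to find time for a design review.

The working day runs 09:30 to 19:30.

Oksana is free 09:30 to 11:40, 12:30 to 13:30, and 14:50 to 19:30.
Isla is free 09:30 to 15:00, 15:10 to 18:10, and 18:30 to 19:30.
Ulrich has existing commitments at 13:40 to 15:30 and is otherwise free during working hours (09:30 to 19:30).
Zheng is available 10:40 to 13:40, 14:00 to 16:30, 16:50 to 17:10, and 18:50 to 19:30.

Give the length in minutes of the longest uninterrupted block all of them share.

Ulrich free within 09:30–19:30: 09:30–13:40, 15:30–19:30.
Oksana ∩ Isla: 09:30–11:40, 12:30–13:30, 14:50–15:00, 15:10–18:10, 18:30–19:30.
Oksana ∩ Isla ∩ Ulrich: 09:30–11:40, 12:30–13:30, 15:30–18:10, 18:30–19:30.
Oksana ∩ Isla ∩ Ulrich ∩ Zheng: 10:40–11:40, 12:30–13:30, 15:30–16:30, 16:50–17:10, 18:50–19:30.
Common window lengths: 60, 60, 60, 20, 40 min; longest is 60.

60 minutes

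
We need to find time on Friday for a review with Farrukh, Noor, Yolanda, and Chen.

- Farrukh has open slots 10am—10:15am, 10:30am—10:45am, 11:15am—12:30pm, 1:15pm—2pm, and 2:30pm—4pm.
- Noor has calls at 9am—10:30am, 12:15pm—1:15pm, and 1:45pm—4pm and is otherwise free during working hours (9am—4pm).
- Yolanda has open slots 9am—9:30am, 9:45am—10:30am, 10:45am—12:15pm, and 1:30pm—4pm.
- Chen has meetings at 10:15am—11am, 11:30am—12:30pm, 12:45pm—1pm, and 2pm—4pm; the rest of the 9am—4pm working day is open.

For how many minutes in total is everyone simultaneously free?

Noor free within 09:00–16:00: 10:30–12:15, 13:15–13:45.
Chen free within 09:00–16:00: 09:00–10:15, 11:00–11:30, 12:30–12:45, 13:00–14:00.
Farrukh ∩ Noor: 10:30–10:45, 11:15–12:15, 13:15–13:45.
Farrukh ∩ Noor ∩ Yolanda: 11:15–12:15, 13:30–13:45.
Farrukh ∩ Noor ∩ Yolanda ∩ Chen: 11:15–11:30, 13:30–13:45.
Total common minutes: 15 + 15 = 30.

30 minutes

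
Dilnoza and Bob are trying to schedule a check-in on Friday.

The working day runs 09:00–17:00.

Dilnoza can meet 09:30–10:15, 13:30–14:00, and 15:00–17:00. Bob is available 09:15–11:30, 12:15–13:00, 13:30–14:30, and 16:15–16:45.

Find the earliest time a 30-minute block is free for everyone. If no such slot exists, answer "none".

Dilnoza ∩ Bob: 09:30–10:15, 13:30–14:00, 16:15–16:45.
Windows ≥ 30 min: 09:30–10:15, 13:30–14:00, 16:15–16:45.
Earliest such window starts at 09:30.

09:30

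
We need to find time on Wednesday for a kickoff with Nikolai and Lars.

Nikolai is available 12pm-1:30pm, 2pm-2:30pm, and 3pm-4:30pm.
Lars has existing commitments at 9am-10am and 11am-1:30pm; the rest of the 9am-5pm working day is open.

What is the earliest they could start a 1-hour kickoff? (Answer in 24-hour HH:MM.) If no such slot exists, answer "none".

Lars free within 09:00–17:00: 10:00–11:00, 13:30–17:00.
Nikolai ∩ Lars: 14:00–14:30, 15:00–16:30.
Windows ≥ 60 min: 15:00–16:30.
Earliest such window starts at 15:00.

15:00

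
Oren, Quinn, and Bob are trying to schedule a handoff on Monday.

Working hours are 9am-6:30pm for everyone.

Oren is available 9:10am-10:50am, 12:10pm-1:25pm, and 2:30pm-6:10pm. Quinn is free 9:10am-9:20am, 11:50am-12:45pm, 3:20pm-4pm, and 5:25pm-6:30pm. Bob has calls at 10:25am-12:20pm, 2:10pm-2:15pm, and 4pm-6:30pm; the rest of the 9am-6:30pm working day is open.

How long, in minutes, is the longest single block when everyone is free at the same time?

40 minutes

Bob free within 09:00–18:30: 09:00–10:25, 12:20–14:10, 14:15–16:00.
Oren ∩ Quinn: 09:10–09:20, 12:10–12:45, 15:20–16:00, 17:25–18:10.
Oren ∩ Quinn ∩ Bob: 09:10–09:20, 12:20–12:45, 15:20–16:00.
Common window lengths: 10, 25, 40 min; longest is 40.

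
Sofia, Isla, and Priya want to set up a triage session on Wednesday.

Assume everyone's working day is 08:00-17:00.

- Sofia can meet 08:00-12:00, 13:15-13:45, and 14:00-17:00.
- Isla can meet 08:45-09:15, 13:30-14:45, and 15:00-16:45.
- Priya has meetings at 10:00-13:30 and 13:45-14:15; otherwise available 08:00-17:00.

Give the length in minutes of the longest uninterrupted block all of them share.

Priya free within 08:00–17:00: 08:00–10:00, 13:30–13:45, 14:15–17:00.
Sofia ∩ Isla: 08:45–09:15, 13:30–13:45, 14:00–14:45, 15:00–16:45.
Sofia ∩ Isla ∩ Priya: 08:45–09:15, 13:30–13:45, 14:15–14:45, 15:00–16:45.
Common window lengths: 30, 15, 30, 105 min; longest is 105.

105 minutes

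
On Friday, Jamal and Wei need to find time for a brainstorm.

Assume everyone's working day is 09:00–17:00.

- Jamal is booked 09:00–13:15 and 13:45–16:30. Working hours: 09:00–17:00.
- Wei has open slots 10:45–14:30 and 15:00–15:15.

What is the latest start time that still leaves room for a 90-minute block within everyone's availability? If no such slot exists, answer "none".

Jamal free within 09:00–17:00: 13:15–13:45, 16:30–17:00.
Jamal ∩ Wei: 13:15–13:45.
Windows ≥ 90 min: (none).

none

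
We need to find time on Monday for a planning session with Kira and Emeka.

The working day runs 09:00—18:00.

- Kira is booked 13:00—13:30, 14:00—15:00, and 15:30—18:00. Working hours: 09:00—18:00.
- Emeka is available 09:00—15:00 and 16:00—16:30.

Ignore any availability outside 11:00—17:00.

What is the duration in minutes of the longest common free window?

Kira free within 09:00–18:00: 09:00–13:00, 13:30–14:00, 15:00–15:30.
Kira ∩ Emeka: 09:00–13:00, 13:30–14:00.
Restricted to 11:00–17:00: 11:00–13:00, 13:30–14:00.
Common window lengths: 120, 30 min; longest is 120.

120 minutes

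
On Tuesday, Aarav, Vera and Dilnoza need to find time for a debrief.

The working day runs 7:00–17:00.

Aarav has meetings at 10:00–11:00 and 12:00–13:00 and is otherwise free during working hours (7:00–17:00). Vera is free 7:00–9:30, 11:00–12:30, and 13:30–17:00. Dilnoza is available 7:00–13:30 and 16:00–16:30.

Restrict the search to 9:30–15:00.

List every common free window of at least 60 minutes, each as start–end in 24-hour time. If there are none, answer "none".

Aarav free within 07:00–17:00: 07:00–10:00, 11:00–12:00, 13:00–17:00.
Aarav ∩ Vera: 07:00–09:30, 11:00–12:00, 13:30–17:00.
Aarav ∩ Vera ∩ Dilnoza: 07:00–09:30, 11:00–12:00, 16:00–16:30.
Restricted to 09:30–15:00: 11:00–12:00.
Windows ≥ 60 min: 11:00–12:00.

11:00–12:00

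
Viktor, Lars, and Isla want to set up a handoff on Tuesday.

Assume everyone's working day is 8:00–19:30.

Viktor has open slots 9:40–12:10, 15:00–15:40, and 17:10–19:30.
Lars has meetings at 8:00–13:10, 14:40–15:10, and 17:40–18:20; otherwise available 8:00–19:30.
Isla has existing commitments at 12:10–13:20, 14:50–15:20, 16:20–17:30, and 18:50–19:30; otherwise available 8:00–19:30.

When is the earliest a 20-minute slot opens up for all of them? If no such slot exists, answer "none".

Lars free within 08:00–19:30: 13:10–14:40, 15:10–17:40, 18:20–19:30.
Isla free within 08:00–19:30: 08:00–12:10, 13:20–14:50, 15:20–16:20, 17:30–18:50.
Viktor ∩ Lars: 15:10–15:40, 17:10–17:40, 18:20–19:30.
Viktor ∩ Lars ∩ Isla: 15:20–15:40, 17:30–17:40, 18:20–18:50.
Windows ≥ 20 min: 15:20–15:40, 18:20–18:50.
Earliest such window starts at 15:20.

15:20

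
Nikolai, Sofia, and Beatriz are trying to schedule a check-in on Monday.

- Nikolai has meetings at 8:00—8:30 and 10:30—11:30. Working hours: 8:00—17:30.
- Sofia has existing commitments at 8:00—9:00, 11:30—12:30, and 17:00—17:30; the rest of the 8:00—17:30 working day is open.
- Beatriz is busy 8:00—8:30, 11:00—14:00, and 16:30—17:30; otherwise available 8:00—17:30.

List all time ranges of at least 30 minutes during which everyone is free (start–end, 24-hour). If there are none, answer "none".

09:00–10:30, 14:00–16:30

Nikolai free within 08:00–17:30: 08:30–10:30, 11:30–17:30.
Sofia free within 08:00–17:30: 09:00–11:30, 12:30–17:00.
Beatriz free within 08:00–17:30: 08:30–11:00, 14:00–16:30.
Nikolai ∩ Sofia: 09:00–10:30, 12:30–17:00.
Nikolai ∩ Sofia ∩ Beatriz: 09:00–10:30, 14:00–16:30.
Windows ≥ 30 min: 09:00–10:30, 14:00–16:30.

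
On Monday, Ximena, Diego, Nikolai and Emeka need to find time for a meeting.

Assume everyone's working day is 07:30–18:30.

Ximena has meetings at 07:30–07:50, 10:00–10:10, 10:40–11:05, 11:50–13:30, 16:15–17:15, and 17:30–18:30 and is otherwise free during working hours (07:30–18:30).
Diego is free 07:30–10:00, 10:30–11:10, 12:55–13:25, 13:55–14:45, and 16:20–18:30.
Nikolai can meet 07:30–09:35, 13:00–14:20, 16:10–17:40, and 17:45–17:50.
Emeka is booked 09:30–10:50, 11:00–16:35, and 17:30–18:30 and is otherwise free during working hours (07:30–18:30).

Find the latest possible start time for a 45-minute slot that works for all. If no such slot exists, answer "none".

08:45

Ximena free within 07:30–18:30: 07:50–10:00, 10:10–10:40, 11:05–11:50, 13:30–16:15, 17:15–17:30.
Emeka free within 07:30–18:30: 07:30–09:30, 10:50–11:00, 16:35–17:30.
Ximena ∩ Diego: 07:50–10:00, 10:30–10:40, 11:05–11:10, 13:55–14:45, 17:15–17:30.
Ximena ∩ Diego ∩ Nikolai: 07:50–09:35, 13:55–14:20, 17:15–17:30.
Ximena ∩ Diego ∩ Nikolai ∩ Emeka: 07:50–09:30, 17:15–17:30.
Windows ≥ 45 min: 07:50–09:30.
Latest start in the last window 07:50–09:30 is 09:30 − 45 min = 08:45.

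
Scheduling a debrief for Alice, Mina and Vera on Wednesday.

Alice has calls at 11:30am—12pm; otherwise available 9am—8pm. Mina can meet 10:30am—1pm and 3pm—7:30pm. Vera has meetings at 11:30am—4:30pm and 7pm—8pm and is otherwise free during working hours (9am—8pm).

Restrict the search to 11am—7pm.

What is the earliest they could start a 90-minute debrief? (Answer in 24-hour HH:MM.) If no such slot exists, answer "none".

16:30

Alice free within 09:00–20:00: 09:00–11:30, 12:00–20:00.
Vera free within 09:00–20:00: 09:00–11:30, 16:30–19:00.
Alice ∩ Mina: 10:30–11:30, 12:00–13:00, 15:00–19:30.
Alice ∩ Mina ∩ Vera: 10:30–11:30, 16:30–19:00.
Restricted to 11:00–19:00: 11:00–11:30, 16:30–19:00.
Windows ≥ 90 min: 16:30–19:00.
Earliest such window starts at 16:30.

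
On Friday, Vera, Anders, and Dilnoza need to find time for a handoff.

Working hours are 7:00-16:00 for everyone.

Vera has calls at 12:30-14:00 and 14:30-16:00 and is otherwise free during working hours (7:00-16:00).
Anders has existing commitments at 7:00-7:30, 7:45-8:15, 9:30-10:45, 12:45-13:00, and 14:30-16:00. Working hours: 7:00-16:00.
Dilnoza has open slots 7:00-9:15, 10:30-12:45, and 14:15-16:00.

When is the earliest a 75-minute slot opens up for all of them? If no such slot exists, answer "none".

10:45

Vera free within 07:00–16:00: 07:00–12:30, 14:00–14:30.
Anders free within 07:00–16:00: 07:30–07:45, 08:15–09:30, 10:45–12:45, 13:00–14:30.
Vera ∩ Anders: 07:30–07:45, 08:15–09:30, 10:45–12:30, 14:00–14:30.
Vera ∩ Anders ∩ Dilnoza: 07:30–07:45, 08:15–09:15, 10:45–12:30, 14:15–14:30.
Windows ≥ 75 min: 10:45–12:30.
Earliest such window starts at 10:45.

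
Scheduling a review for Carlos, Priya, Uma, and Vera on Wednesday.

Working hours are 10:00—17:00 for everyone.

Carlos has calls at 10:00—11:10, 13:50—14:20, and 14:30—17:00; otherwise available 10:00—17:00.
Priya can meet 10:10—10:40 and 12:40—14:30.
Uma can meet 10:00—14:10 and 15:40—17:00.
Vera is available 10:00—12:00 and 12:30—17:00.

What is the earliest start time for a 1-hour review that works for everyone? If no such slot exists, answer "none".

Carlos free within 10:00–17:00: 11:10–13:50, 14:20–14:30.
Carlos ∩ Priya: 12:40–13:50, 14:20–14:30.
Carlos ∩ Priya ∩ Uma: 12:40–13:50.
Carlos ∩ Priya ∩ Uma ∩ Vera: 12:40–13:50.
Windows ≥ 60 min: 12:40–13:50.
Earliest such window starts at 12:40.

12:40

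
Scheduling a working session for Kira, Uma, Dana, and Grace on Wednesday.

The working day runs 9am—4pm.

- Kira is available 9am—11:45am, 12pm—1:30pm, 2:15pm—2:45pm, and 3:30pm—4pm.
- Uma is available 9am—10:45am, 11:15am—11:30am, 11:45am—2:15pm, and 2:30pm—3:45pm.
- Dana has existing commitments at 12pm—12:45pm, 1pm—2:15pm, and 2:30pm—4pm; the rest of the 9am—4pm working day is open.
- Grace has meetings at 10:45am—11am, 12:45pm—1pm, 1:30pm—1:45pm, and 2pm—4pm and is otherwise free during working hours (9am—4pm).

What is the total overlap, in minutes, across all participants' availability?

120 minutes

Dana free within 09:00–16:00: 09:00–12:00, 12:45–13:00, 14:15–14:30.
Grace free within 09:00–16:00: 09:00–10:45, 11:00–12:45, 13:00–13:30, 13:45–14:00.
Kira ∩ Uma: 09:00–10:45, 11:15–11:30, 12:00–13:30, 14:30–14:45, 15:30–15:45.
Kira ∩ Uma ∩ Dana: 09:00–10:45, 11:15–11:30, 12:45–13:00.
Kira ∩ Uma ∩ Dana ∩ Grace: 09:00–10:45, 11:15–11:30.
Total common minutes: 105 + 15 = 120.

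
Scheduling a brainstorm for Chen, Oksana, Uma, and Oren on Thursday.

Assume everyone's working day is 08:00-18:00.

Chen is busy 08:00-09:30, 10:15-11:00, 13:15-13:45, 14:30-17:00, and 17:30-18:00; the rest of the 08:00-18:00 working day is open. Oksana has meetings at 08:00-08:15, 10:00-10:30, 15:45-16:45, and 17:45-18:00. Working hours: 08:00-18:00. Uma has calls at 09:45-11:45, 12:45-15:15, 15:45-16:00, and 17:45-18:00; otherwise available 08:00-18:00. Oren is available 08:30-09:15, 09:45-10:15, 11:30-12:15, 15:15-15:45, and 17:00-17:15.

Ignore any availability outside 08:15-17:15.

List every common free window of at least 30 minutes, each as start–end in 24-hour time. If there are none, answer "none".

11:45–12:15

Chen free within 08:00–18:00: 09:30–10:15, 11:00–13:15, 13:45–14:30, 17:00–17:30.
Oksana free within 08:00–18:00: 08:15–10:00, 10:30–15:45, 16:45–17:45.
Uma free within 08:00–18:00: 08:00–09:45, 11:45–12:45, 15:15–15:45, 16:00–17:45.
Chen ∩ Oksana: 09:30–10:00, 11:00–13:15, 13:45–14:30, 17:00–17:30.
Chen ∩ Oksana ∩ Uma: 09:30–09:45, 11:45–12:45, 17:00–17:30.
Chen ∩ Oksana ∩ Uma ∩ Oren: 11:45–12:15, 17:00–17:15.
Restricted to 08:15–17:15: 11:45–12:15, 17:00–17:15.
Windows ≥ 30 min: 11:45–12:15.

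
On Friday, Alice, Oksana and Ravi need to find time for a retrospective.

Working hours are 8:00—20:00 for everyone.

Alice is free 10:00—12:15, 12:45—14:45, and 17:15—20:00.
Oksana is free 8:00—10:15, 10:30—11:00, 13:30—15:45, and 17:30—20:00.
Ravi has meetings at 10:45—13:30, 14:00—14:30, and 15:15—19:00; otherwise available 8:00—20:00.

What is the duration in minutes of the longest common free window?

60 minutes

Ravi free within 08:00–20:00: 08:00–10:45, 13:30–14:00, 14:30–15:15, 19:00–20:00.
Alice ∩ Oksana: 10:00–10:15, 10:30–11:00, 13:30–14:45, 17:30–20:00.
Alice ∩ Oksana ∩ Ravi: 10:00–10:15, 10:30–10:45, 13:30–14:00, 14:30–14:45, 19:00–20:00.
Common window lengths: 15, 15, 30, 15, 60 min; longest is 60.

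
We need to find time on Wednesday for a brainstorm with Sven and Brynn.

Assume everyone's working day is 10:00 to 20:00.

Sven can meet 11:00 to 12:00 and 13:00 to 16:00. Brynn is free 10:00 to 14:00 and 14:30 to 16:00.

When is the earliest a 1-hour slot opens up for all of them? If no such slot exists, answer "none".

11:00

Sven ∩ Brynn: 11:00–12:00, 13:00–14:00, 14:30–16:00.
Windows ≥ 60 min: 11:00–12:00, 13:00–14:00, 14:30–16:00.
Earliest such window starts at 11:00.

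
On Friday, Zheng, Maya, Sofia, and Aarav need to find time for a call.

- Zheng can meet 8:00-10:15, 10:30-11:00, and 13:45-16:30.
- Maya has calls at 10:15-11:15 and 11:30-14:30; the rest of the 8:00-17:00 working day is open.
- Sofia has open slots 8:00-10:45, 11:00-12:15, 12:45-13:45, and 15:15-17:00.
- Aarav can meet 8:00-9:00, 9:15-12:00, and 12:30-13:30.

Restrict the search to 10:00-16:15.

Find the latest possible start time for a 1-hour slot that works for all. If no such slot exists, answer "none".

none

Maya free within 08:00–17:00: 08:00–10:15, 11:15–11:30, 14:30–17:00.
Zheng ∩ Maya: 08:00–10:15, 14:30–16:30.
Zheng ∩ Maya ∩ Sofia: 08:00–10:15, 15:15–16:30.
Zheng ∩ Maya ∩ Sofia ∩ Aarav: 08:00–09:00, 09:15–10:15.
Restricted to 10:00–16:15: 10:00–10:15.
Windows ≥ 60 min: (none).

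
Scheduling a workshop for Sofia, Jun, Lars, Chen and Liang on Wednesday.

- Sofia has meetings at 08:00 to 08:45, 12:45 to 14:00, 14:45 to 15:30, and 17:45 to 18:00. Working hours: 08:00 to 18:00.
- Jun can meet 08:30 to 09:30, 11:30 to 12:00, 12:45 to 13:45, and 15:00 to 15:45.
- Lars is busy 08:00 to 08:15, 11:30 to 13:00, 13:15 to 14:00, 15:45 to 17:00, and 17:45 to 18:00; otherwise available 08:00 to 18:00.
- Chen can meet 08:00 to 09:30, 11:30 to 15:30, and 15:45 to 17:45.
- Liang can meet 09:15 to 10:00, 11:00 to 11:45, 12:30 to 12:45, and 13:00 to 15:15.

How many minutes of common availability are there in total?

15 minutes

Sofia free within 08:00–18:00: 08:45–12:45, 14:00–14:45, 15:30–17:45.
Lars free within 08:00–18:00: 08:15–11:30, 13:00–13:15, 14:00–15:45, 17:00–17:45.
Sofia ∩ Jun: 08:45–09:30, 11:30–12:00, 15:30–15:45.
Sofia ∩ Jun ∩ Lars: 08:45–09:30, 15:30–15:45.
Sofia ∩ Jun ∩ Lars ∩ Chen: 08:45–09:30.
Sofia ∩ Jun ∩ Lars ∩ Chen ∩ Liang: 09:15–09:30.
Total common minutes: 15.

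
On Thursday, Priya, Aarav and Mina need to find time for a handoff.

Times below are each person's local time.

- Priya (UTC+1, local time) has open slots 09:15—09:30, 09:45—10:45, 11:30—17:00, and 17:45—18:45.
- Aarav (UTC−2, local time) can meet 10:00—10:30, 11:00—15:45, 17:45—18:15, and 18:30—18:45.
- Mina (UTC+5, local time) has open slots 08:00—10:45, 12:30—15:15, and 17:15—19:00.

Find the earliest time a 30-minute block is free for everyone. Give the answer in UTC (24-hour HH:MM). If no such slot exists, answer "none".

Priya → UTC: 08:15–08:30, 08:45–09:45, 10:30–16:00, 16:45–17:45.
Aarav → UTC: 12:00–12:30, 13:00–17:45, 19:45–20:15, 20:30–20:45.
Mina → UTC: 03:00–05:45, 07:30–10:15, 12:15–14:00.
Priya ∩ Aarav: 12:00–12:30, 13:00–16:00, 16:45–17:45.
Priya ∩ Aarav ∩ Mina: 12:15–12:30, 13:00–14:00.
Windows ≥ 30 min: 13:00–14:00.
Earliest such window starts at 13:00.

13:00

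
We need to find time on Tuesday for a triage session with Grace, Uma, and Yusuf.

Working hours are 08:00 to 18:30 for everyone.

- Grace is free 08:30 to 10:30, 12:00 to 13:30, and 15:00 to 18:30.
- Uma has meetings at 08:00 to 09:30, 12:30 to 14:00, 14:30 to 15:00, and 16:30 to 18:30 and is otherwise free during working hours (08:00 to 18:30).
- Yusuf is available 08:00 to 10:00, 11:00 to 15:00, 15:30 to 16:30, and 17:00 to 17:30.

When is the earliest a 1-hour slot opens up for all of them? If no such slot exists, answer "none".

Uma free within 08:00–18:30: 09:30–12:30, 14:00–14:30, 15:00–16:30.
Grace ∩ Uma: 09:30–10:30, 12:00–12:30, 15:00–16:30.
Grace ∩ Uma ∩ Yusuf: 09:30–10:00, 12:00–12:30, 15:30–16:30.
Windows ≥ 60 min: 15:30–16:30.
Earliest such window starts at 15:30.

15:30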